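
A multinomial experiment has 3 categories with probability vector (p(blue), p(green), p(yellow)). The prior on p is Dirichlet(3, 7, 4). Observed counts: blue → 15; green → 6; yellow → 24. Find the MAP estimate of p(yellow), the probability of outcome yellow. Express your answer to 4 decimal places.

MAP estimate of p(yellow) = 0.4821

The posterior is Dirichlet(αᵢ + nᵢ) = Dirichlet(18, 13, 28).
For a Dirichlet(a₁,…,a_K) with all aᵢ > 1, the mode has j-th component (aⱼ − 1)/(Σaᵢ − K).
Here Σaᵢ = 59 and K = 3, so p(yellow) = (28 − 1)/(59 − 3) = 27/56 ≈ 0.4821.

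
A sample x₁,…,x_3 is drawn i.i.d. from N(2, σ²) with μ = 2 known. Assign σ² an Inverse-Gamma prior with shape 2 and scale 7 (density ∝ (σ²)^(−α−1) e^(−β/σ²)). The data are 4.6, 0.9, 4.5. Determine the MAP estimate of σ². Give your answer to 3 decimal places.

σ̂²_MAP = 3.136

Sum of squared deviations about the known mean: SS = (4.6−2)² + (0.9−2)² + (4.5−2)² = 14.22.
The Normal likelihood contributes (σ²)^(−n/2) exp(−SS/(2σ²)), so the posterior is Inverse-Gamma(α + n/2, β + SS/2) = Inverse-Gamma(3.5, 14.11).
The mode of Inverse-Gamma(a, b) is b/(a+1) = 14.11/4.5 ≈ 3.136.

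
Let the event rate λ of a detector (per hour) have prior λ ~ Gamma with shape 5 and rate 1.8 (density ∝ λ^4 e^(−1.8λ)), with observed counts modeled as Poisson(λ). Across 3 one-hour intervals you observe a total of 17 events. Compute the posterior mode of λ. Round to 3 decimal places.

λ̂_MAP = 4.375

Σxᵢ = 17, n = 3.
Posterior ∝ λ^4e^(−1.8λ) · λ^17e^(−3λ) = λ^21e^(−4.8λ), i.e. Gamma(shape=22, rate=4.8).
The mode of a Gamma(a, b) with a ≥ 1 (shape–rate) is (a−1)/b = 21/4.8 ≈ 4.375.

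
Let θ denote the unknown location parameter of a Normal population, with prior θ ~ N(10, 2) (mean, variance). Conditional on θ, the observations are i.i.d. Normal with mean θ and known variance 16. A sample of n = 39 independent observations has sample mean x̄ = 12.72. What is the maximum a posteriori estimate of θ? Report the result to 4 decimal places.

n = 39, x̄ = 12.72.
For a Normal prior and Normal likelihood with known variance, the posterior is Normal; its mode equals its mean, the precision-weighted average.
Prior precision 1/σ₀² = 1/2 = 0.5; data precision n/σ² = 39/16 = 2.4375.
θ̂ = (0.5·10 + 2.4375·12.72) / (0.5 + 2.4375) = 36.005/2.9375 = 14402/1175 ≈ 12.2570.

θ̂_MAP = 12.2570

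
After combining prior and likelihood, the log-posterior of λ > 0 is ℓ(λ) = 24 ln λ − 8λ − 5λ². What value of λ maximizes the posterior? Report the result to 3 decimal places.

ℓ'(λ) = 24/λ − 8 − 10λ. Setting this to zero and multiplying by λ: 10λ² + 8λ − 24 = 0.
λ = (−8 + √(8² + 4·10·24)) / (2·10) = (−8 + √1024) / 20 = (−8 + 32)/20 = 6/5.
ℓ''(λ) = −24/λ² − 10 < 0, confirming a maximum.

λ̂_MAP = 1.200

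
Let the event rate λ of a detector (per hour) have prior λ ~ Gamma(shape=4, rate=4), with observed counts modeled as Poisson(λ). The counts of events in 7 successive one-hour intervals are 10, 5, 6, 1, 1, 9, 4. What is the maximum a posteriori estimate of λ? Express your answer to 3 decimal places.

Σxᵢ = 10+5+6+1+1+9+4 = 36, with n = 7.
Posterior ∝ λ^3e^(−4λ) · λ^36e^(−7λ) = λ^39e^(−11λ), i.e. Gamma(shape=40, rate=11).
The mode of a Gamma(a, b) with a ≥ 1 (shape–rate) is (a−1)/b = 39/11 ≈ 3.545.

λ̂_MAP = 3.545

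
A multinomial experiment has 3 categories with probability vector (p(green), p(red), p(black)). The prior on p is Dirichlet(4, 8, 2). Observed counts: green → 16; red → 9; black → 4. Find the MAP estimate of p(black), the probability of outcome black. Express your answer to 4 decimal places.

The posterior is Dirichlet(αᵢ + nᵢ) = Dirichlet(20, 17, 6).
For a Dirichlet(a₁,…,a_K) with all aᵢ > 1, the mode has j-th component (aⱼ − 1)/(Σaᵢ − K).
Here Σaᵢ = 43 and K = 3, so p(black) = (6 − 1)/(43 − 3) = 5/40 ≈ 0.1250.

MAP estimate of p(black) = 0.1250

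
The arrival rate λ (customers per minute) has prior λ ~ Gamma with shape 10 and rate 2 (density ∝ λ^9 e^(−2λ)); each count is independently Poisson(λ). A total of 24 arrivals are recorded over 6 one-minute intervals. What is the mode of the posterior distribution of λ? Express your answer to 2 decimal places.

Σxᵢ = 24, n = 6.
Posterior ∝ λ^9e^(−2λ) · λ^24e^(−6λ) = λ^33e^(−8λ), i.e. Gamma(shape=34, rate=8).
The mode of a Gamma(a, b) with a ≥ 1 (shape–rate) is (a−1)/b = 33/8 ≈ 4.13.

λ̂_MAP = 4.13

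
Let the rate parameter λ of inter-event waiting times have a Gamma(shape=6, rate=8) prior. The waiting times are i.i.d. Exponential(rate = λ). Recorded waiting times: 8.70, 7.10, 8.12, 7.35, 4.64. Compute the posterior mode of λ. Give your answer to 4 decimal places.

λ̂_MAP = 0.2277

The Exponential(rate=λ) likelihood is ∝ λ^n e^(−λΣtᵢ). Here n = 5 and Σtᵢ = 8.70 + 7.10 + 8.12 + 7.35 + 4.64 = 35.91.
Posterior ∝ λ^5e^(−8λ) · λ^5e^(−35.91λ) = λ^10e^(−43.91λ), i.e. Gamma(11, 43.91).
Mode = (a−1)/b = 10/43.91 ≈ 0.2277.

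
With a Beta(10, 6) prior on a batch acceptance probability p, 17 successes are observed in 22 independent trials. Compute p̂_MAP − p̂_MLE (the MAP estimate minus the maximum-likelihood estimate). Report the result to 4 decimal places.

MAP − MLE = -0.0505

Posterior is Beta(27, 11); MAP = (27−1)/(38−2) = 26/36 ≈ 0.72222.
MLE ignores the prior: p̂_MLE = k/n = 17/22 ≈ 0.77273.
Difference = 26/36 − 17/22 = -5/99 ≈ -0.0505.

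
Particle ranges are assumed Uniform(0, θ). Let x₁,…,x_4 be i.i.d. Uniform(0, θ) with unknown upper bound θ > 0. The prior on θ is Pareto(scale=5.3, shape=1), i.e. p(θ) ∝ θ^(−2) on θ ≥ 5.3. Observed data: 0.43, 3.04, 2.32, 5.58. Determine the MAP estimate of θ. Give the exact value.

θ̂_MAP = 5.58

The Uniform(0, θ) likelihood is θ^(−n) for θ ≥ max(xᵢ), zero otherwise. Here max(xᵢ) = 5.58.
Posterior ∝ θ^(−2) · θ^(−4) = θ^(−6) on θ ≥ max(5.3, 5.58) = 5.58.
This density is strictly decreasing in θ, so the posterior mode lies at the lower boundary of the support.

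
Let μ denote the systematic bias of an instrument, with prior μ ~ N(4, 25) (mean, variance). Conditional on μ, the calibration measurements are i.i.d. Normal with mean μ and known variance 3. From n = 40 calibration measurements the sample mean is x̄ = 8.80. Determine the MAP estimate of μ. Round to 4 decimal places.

μ̂_MAP = 8.7856

n = 40, x̄ = 8.80.
For a Normal prior and Normal likelihood with known variance, the posterior is Normal; its mode equals its mean, the precision-weighted average.
Prior precision 1/σ₀² = 1/25 = 0.04; data precision n/σ² = 40/3.
μ̂ = (0.04·4 + (40/3)·8.8) / (0.04 + 40/3) = (8812/75)/(1003/75) = 8812/1003 ≈ 8.7856.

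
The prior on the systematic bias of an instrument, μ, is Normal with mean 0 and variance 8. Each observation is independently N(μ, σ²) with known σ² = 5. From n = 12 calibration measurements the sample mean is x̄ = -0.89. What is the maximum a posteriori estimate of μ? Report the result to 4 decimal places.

n = 12, x̄ = -0.89.
For a Normal prior and Normal likelihood with known variance, the posterior is Normal; its mode equals its mean, the precision-weighted average.
Prior precision 1/σ₀² = 1/8 = 0.125; data precision n/σ² = 12/5 = 2.4.
μ̂ = (0.125·0 + 2.4·(-0.89)) / (0.125 + 2.4) = (-2.136)/2.525 = -2136/2525 ≈ -0.8459.

μ̂_MAP = -0.8459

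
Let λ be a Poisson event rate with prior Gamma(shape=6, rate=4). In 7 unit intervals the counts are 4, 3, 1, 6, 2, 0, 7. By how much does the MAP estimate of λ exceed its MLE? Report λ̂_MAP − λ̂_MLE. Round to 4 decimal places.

MAP − MLE = -0.7403

Σxᵢ = 23. Posterior is Gamma(29, 11); MAP = (29−1)/11 = 28/11 ≈ 2.54545.
MLE = x̄ = 23/7 ≈ 3.28571.
Difference = 28/11 − 23/7 = -57/77 ≈ -0.7403.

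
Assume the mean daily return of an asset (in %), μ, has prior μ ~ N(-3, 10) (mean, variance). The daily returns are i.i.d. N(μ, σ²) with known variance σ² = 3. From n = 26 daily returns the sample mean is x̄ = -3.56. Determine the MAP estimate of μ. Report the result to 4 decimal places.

μ̂_MAP = -3.5536

n = 26, x̄ = -3.56.
For a Normal prior and Normal likelihood with known variance, the posterior is Normal; its mode equals its mean, the precision-weighted average.
Prior precision 1/σ₀² = 1/10 = 0.1; data precision n/σ² = 26/3.
μ̂ = (0.1·(-3) + (26/3)·(-3.56)) / (0.1 + 26/3) = (-4673/150)/(263/30) = -4673/1315 ≈ -3.5536.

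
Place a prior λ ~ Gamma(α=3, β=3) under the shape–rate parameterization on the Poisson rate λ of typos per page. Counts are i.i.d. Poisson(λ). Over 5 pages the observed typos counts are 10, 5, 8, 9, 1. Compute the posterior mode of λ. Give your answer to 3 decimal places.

λ̂_MAP = 4.375

Σxᵢ = 10+5+8+9+1 = 33, with n = 5.
Posterior ∝ λ^2e^(−3λ) · λ^33e^(−5λ) = λ^35e^(−8λ), i.e. Gamma(shape=36, rate=8).
The mode of a Gamma(a, b) with a ≥ 1 (shape–rate) is (a−1)/b = 35/8 ≈ 4.375.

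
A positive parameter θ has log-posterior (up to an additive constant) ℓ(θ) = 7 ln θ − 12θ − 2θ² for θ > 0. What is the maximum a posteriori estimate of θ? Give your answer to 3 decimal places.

ℓ'(θ) = 7/θ − 12 − 4θ. Setting this to zero and multiplying by θ: 4θ² + 12θ − 7 = 0.
θ = (−12 + √(12² + 4·4·7)) / (2·4) = (−12 + √256) / 8 = (−12 + 16)/8 = 1/2.
ℓ''(θ) = −7/θ² − 4 < 0, confirming a maximum.

θ̂_MAP = 0.500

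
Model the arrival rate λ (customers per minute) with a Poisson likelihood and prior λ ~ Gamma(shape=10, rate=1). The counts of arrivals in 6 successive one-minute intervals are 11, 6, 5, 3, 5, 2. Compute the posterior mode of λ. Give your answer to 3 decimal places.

λ̂_MAP = 5.857

Σxᵢ = 11+6+5+3+5+2 = 32, with n = 6.
Posterior ∝ λ^9e^(−1λ) · λ^32e^(−6λ) = λ^41e^(−7λ), i.e. Gamma(shape=42, rate=7).
The mode of a Gamma(a, b) with a ≥ 1 (shape–rate) is (a−1)/b = 41/7 ≈ 5.857.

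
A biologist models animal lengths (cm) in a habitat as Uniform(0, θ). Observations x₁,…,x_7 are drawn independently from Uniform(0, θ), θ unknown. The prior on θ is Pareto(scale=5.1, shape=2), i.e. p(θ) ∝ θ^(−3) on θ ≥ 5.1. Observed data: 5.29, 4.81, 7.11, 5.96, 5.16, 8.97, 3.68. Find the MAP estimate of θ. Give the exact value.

The Uniform(0, θ) likelihood is θ^(−n) for θ ≥ max(xᵢ), zero otherwise. Here max(xᵢ) = 8.97.
Posterior ∝ θ^(−3) · θ^(−7) = θ^(−10) on θ ≥ max(5.1, 8.97) = 8.97.
This density is strictly decreasing in θ, so the posterior mode lies at the lower boundary of the support.

θ̂_MAP = 8.97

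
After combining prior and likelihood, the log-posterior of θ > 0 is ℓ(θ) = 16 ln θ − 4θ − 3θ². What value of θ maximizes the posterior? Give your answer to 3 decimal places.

θ̂_MAP = 1.333

ℓ'(θ) = 16/θ − 4 − 6θ. Setting this to zero and multiplying by θ: 6θ² + 4θ − 16 = 0.
θ = (−4 + √(4² + 4·6·16)) / (2·6) = (−4 + √400) / 12 = (−4 + 20)/12 = 4/3.
ℓ''(θ) = −16/θ² − 6 < 0, confirming a maximum.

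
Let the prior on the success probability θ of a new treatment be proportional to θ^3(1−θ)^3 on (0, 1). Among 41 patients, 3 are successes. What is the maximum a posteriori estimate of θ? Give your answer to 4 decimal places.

The prior density ∝ θ^3(1−θ)^3 is the kernel of Beta(4, 4).
Data: 3 successes in 41 trials. The binomial likelihood contributes θ^3(1−θ)^38, so the posterior is Beta(4+3, 4+38) = Beta(7, 42).
For Beta(a, b) with a, b > 1 the mode is (a−1)/(a+b−2) = 6/47 ≈ 0.1277.

θ̂_MAP = 0.1277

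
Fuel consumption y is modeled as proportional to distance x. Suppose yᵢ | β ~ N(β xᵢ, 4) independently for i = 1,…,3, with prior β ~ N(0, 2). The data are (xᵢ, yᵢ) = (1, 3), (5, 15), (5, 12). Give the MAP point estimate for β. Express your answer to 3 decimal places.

β̂_MAP = 2.604

log p(β | y) = −Σ(yᵢ − βxᵢ)²/(2·4) − β²/(2·2) + const.
Setting the derivative to zero: Σxᵢ(yᵢ − βxᵢ)/4 − β/2 = 0, so β = Σxᵢyᵢ / (Σxᵢ² + σ²/τ²).
Σxᵢyᵢ = 1·3 + 5·15 + 5·12 = 138; Σxᵢ² = 51; σ²/τ² = 2.
β̂_MAP = 138 / (51 + 2) = 138/53 ≈ 2.604.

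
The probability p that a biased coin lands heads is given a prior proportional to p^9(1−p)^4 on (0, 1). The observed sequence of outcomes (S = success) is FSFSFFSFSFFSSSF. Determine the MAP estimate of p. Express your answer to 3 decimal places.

The prior density ∝ p^9(1−p)^4 is the kernel of Beta(10, 5).
Data: 7 successes in 15 trials (from the sequence). The binomial likelihood contributes p^7(1−p)^8, so the posterior is Beta(10+7, 5+8) = Beta(17, 13).
For Beta(a, b) with a, b > 1 the mode is (a−1)/(a+b−2) = 16/28 ≈ 0.571.

p̂_MAP = 0.571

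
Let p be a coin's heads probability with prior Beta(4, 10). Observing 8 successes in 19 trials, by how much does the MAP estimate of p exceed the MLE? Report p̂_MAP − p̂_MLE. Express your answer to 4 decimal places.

Posterior is Beta(12, 21); MAP = (12−1)/(33−2) = 11/31 ≈ 0.35484.
MLE ignores the prior: p̂_MLE = k/n = 8/19 ≈ 0.42105.
Difference = 11/31 − 8/19 = -39/589 ≈ -0.0662.

MAP − MLE = -0.0662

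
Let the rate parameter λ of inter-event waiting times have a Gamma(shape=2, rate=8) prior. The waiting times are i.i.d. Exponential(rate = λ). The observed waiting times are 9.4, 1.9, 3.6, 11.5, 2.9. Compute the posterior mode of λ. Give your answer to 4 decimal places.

The Exponential(rate=λ) likelihood is ∝ λ^n e^(−λΣtᵢ). Here n = 5 and Σtᵢ = 9.4 + 1.9 + 3.6 + 11.5 + 2.9 = 29.3.
Posterior ∝ λe^(−8λ) · λ^5e^(−29.3λ) = λ^6e^(−37.3λ), i.e. Gamma(7, 37.3).
Mode = (a−1)/b = 6/37.3 ≈ 0.1609.

λ̂_MAP = 0.1609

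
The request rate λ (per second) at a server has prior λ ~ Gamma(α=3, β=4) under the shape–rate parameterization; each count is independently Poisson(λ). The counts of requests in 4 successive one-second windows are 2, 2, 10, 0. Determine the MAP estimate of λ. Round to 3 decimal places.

Σxᵢ = 2+2+10+0 = 14, with n = 4.
Posterior ∝ λ^2e^(−4λ) · λ^14e^(−4λ) = λ^16e^(−8λ), i.e. Gamma(shape=17, rate=8).
The mode of a Gamma(a, b) with a ≥ 1 (shape–rate) is (a−1)/b = 16/8 ≈ 2.000.

λ̂_MAP = 2.000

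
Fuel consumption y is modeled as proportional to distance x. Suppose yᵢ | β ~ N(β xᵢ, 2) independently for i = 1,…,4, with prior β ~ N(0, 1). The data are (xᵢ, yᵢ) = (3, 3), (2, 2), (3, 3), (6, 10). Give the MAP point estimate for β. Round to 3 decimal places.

log p(β | y) = −Σ(yᵢ − βxᵢ)²/(2·2) − β²/(2·1) + const.
Setting the derivative to zero: Σxᵢ(yᵢ − βxᵢ)/2 − β/1 = 0, so β = Σxᵢyᵢ / (Σxᵢ² + σ²/τ²).
Σxᵢyᵢ = 3·3 + 2·2 + 3·3 + 6·10 = 82; Σxᵢ² = 58; σ²/τ² = 2.
β̂_MAP = 82 / (58 + 2) = 82/60 ≈ 1.367.

β̂_MAP = 1.367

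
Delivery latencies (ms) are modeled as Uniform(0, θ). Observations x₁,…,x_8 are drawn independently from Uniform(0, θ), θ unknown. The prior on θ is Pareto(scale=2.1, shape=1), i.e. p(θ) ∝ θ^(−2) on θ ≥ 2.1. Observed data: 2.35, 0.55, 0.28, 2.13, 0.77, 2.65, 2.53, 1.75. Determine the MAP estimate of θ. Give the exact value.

The Uniform(0, θ) likelihood is θ^(−n) for θ ≥ max(xᵢ), zero otherwise. Here max(xᵢ) = 2.65.
Posterior ∝ θ^(−2) · θ^(−8) = θ^(−10) on θ ≥ max(2.1, 2.65) = 2.65.
This density is strictly decreasing in θ, so the posterior mode lies at the lower boundary of the support.

θ̂_MAP = 2.65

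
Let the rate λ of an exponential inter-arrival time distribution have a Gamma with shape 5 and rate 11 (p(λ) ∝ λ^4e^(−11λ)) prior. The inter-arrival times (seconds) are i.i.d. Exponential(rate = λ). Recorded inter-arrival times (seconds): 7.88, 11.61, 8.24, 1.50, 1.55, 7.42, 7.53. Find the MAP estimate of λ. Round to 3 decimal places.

The Exponential(rate=λ) likelihood is ∝ λ^n e^(−λΣtᵢ). Here n = 7 and Σtᵢ = 7.88 + 11.61 + 8.24 + 1.50 + 1.55 + 7.42 + 7.53 = 45.73.
Posterior ∝ λ^4e^(−11λ) · λ^7e^(−45.73λ) = λ^11e^(−56.73λ), i.e. Gamma(12, 56.73).
Mode = (a−1)/b = 11/56.73 ≈ 0.194.

λ̂_MAP = 0.194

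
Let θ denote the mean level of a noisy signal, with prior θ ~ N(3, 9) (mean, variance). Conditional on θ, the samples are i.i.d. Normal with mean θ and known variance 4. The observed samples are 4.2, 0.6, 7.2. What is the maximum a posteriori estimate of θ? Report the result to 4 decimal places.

θ̂_MAP = 3.8710

n = 3; x̄ = (4.2 + 0.6 + 7.2)/3 = 12/3 = 4.
For a Normal prior and Normal likelihood with known variance, the posterior is Normal; its mode equals its mean, the precision-weighted average.
Prior precision 1/σ₀² = 1/9; data precision n/σ² = 3/4 = 0.75.
θ̂ = ((1/9)·3 + 0.75·4) / (1/9 + 0.75) = (10/3)/(31/36) = 120/31 ≈ 3.8710.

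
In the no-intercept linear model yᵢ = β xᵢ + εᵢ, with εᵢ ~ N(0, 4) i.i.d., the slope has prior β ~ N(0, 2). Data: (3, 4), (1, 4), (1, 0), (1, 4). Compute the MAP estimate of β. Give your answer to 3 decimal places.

log p(β | y) = −Σ(yᵢ − βxᵢ)²/(2·4) − β²/(2·2) + const.
Setting the derivative to zero: Σxᵢ(yᵢ − βxᵢ)/4 − β/2 = 0, so β = Σxᵢyᵢ / (Σxᵢ² + σ²/τ²).
Σxᵢyᵢ = 3·4 + 1·4 + 1·0 + 1·4 = 20; Σxᵢ² = 12; σ²/τ² = 2.
β̂_MAP = 20 / (12 + 2) = 20/14 ≈ 1.429.

β̂_MAP = 1.429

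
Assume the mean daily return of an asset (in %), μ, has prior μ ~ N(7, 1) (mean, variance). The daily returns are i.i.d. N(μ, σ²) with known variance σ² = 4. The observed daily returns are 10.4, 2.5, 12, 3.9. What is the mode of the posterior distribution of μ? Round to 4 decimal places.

n = 4; x̄ = (10.4 + 2.5 + 12 + 3.9)/4 = 28.8/4 = 7.2.
For a Normal prior and Normal likelihood with known variance, the posterior is Normal; its mode equals its mean, the precision-weighted average.
Prior precision 1/σ₀² = 1/1 = 1; data precision n/σ² = 4/4 = 1.
μ̂ = (1·7 + 1·7.2) / (1 + 1) = 14.2/2 = 7.1000.

μ̂_MAP = 7.1000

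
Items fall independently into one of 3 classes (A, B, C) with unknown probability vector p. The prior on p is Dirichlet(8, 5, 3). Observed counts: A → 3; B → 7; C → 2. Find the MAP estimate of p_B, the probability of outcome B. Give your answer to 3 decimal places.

The posterior is Dirichlet(αᵢ + nᵢ) = Dirichlet(11, 12, 5).
For a Dirichlet(a₁,…,a_K) with all aᵢ > 1, the mode has j-th component (aⱼ − 1)/(Σaᵢ − K).
Here Σaᵢ = 28 and K = 3, so p_B = (12 − 1)/(28 − 3) = 11/25 ≈ 0.440.

MAP estimate of p_B = 0.440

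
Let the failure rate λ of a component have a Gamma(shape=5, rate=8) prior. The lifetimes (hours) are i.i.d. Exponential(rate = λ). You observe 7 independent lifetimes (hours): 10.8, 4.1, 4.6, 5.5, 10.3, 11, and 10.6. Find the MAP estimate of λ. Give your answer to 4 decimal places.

The Exponential(rate=λ) likelihood is ∝ λ^n e^(−λΣtᵢ). Here n = 7 and Σtᵢ = 10.8 + 4.1 + 4.6 + 5.5 + 10.3 + 11 + 10.6 = 56.9.
Posterior ∝ λ^4e^(−8λ) · λ^7e^(−56.9λ) = λ^11e^(−64.9λ), i.e. Gamma(12, 64.9).
Mode = (a−1)/b = 11/64.9 ≈ 0.1695.

λ̂_MAP = 0.1695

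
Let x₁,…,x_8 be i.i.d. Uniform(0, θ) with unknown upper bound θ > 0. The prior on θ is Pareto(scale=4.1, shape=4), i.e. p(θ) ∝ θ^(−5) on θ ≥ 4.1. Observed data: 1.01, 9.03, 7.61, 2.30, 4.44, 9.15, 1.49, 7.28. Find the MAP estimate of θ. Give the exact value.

θ̂_MAP = 9.15

The Uniform(0, θ) likelihood is θ^(−n) for θ ≥ max(xᵢ), zero otherwise. Here max(xᵢ) = 9.15.
Posterior ∝ θ^(−5) · θ^(−8) = θ^(−13) on θ ≥ max(4.1, 9.15) = 9.15.
This density is strictly decreasing in θ, so the posterior mode lies at the lower boundary of the support.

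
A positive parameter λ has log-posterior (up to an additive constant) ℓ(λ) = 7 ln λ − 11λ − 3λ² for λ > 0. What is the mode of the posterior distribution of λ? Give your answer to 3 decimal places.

ℓ'(λ) = 7/λ − 11 − 6λ. Setting this to zero and multiplying by λ: 6λ² + 11λ − 7 = 0.
λ = (−11 + √(11² + 4·6·7)) / (2·6) = (−11 + √289) / 12 = (−11 + 17)/12 = 1/2.
ℓ''(λ) = −7/λ² − 6 < 0, confirming a maximum.

λ̂_MAP = 0.500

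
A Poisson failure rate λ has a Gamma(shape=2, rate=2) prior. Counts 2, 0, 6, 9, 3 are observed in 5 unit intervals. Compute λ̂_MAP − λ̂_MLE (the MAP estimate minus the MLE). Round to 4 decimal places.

MAP − MLE = -1.0000

Σxᵢ = 20. Posterior is Gamma(22, 7); MAP = (22−1)/7 = 21/7 ≈ 3.00000.
MLE = x̄ = 20/5 ≈ 4.00000.
Difference = 21/7 − 20/5 = -1 ≈ -1.0000.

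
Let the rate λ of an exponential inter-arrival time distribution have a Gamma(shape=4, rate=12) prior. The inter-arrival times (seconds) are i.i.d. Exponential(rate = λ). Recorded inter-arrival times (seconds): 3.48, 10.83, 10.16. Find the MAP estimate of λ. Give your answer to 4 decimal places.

The Exponential(rate=λ) likelihood is ∝ λ^n e^(−λΣtᵢ). Here n = 3 and Σtᵢ = 3.48 + 10.83 + 10.16 = 24.47.
Posterior ∝ λ^3e^(−12λ) · λ^3e^(−24.47λ) = λ^6e^(−36.47λ), i.e. Gamma(7, 36.47).
Mode = (a−1)/b = 6/36.47 ≈ 0.1645.

λ̂_MAP = 0.1645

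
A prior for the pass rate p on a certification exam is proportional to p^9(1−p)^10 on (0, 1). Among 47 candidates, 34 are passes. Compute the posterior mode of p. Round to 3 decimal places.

p̂_MAP = 0.652

The prior density ∝ p^9(1−p)^10 is the kernel of Beta(10, 11).
Data: 34 successes in 47 trials. The binomial likelihood contributes p^34(1−p)^13, so the posterior is Beta(10+34, 11+13) = Beta(44, 24).
For Beta(a, b) with a, b > 1 the mode is (a−1)/(a+b−2) = 43/66 ≈ 0.652.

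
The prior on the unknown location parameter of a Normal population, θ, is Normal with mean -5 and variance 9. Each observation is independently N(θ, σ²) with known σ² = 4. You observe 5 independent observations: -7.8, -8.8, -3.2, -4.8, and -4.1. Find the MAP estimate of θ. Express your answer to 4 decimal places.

θ̂_MAP = -5.6796

n = 5; x̄ = ((-7.8) + (-8.8) + (-3.2) + (-4.8) + (-4.1))/5 = -28.7/5 = -5.74.
For a Normal prior and Normal likelihood with known variance, the posterior is Normal; its mode equals its mean, the precision-weighted average.
Prior precision 1/σ₀² = 1/9; data precision n/σ² = 5/4 = 1.25.
θ̂ = ((1/9)·(-5) + 1.25·(-5.74)) / (1/9 + 1.25) = (-2783/360)/(49/36) = -2783/490 ≈ -5.6796.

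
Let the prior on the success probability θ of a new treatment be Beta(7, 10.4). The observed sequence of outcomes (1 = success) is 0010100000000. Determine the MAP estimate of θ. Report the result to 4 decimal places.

θ̂_MAP = 0.2817

Prior: Beta(7, 10.4).
Data: 2 successes in 13 trials (from the sequence). The binomial likelihood contributes θ^2(1−θ)^11, so the posterior is Beta(7+2, 10.4+11) = Beta(9, 21.4).
For Beta(a, b) with a, b > 1 the mode is (a−1)/(a+b−2) = 8/28.4 ≈ 0.2817.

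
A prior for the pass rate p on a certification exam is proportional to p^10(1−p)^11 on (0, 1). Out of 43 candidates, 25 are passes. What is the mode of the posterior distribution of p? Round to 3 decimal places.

p̂_MAP = 0.547

The prior density ∝ p^10(1−p)^11 is the kernel of Beta(11, 12).
Data: 25 successes in 43 trials. The binomial likelihood contributes p^25(1−p)^18, so the posterior is Beta(11+25, 12+18) = Beta(36, 30).
For Beta(a, b) with a, b > 1 the mode is (a−1)/(a+b−2) = 35/64 ≈ 0.547.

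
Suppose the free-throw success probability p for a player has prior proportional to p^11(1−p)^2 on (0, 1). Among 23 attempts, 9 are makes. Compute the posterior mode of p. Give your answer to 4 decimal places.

p̂_MAP = 0.5556

The prior density ∝ p^11(1−p)^2 is the kernel of Beta(12, 3).
Data: 9 successes in 23 trials. The binomial likelihood contributes p^9(1−p)^14, so the posterior is Beta(12+9, 3+14) = Beta(21, 17).
For Beta(a, b) with a, b > 1 the mode is (a−1)/(a+b−2) = 20/36 ≈ 0.5556.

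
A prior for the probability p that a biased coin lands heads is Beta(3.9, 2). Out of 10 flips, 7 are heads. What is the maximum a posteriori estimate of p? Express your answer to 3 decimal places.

Prior: Beta(3.9, 2).
Data: 7 successes in 10 trials. The binomial likelihood contributes p^7(1−p)^3, so the posterior is Beta(3.9+7, 2+3) = Beta(10.9, 5).
For Beta(a, b) with a, b > 1 the mode is (a−1)/(a+b−2) = 9.9/13.9 ≈ 0.712.

p̂_MAP = 0.712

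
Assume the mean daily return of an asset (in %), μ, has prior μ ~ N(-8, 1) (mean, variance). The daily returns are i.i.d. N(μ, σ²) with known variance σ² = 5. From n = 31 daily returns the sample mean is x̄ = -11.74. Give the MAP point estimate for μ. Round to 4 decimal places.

μ̂_MAP = -11.2206

n = 31, x̄ = -11.74.
For a Normal prior and Normal likelihood with known variance, the posterior is Normal; its mode equals its mean, the precision-weighted average.
Prior precision 1/σ₀² = 1/1 = 1; data precision n/σ² = 31/5 = 6.2.
μ̂ = (1·(-8) + 6.2·(-11.74)) / (1 + 6.2) = (-80.788)/7.2 = -20197/1800 ≈ -11.2206.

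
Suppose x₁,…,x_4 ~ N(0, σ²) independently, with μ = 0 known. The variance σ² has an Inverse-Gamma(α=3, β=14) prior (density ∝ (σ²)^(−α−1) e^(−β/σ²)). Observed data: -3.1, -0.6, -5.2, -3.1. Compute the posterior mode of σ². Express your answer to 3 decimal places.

σ̂²_MAP = 6.218

Sum of squared deviations about the known mean: SS = (-3.1−0)² + (-0.6−0)² + (-5.2−0)² + (-3.1−0)² = 46.62.
The Normal likelihood contributes (σ²)^(−n/2) exp(−SS/(2σ²)), so the posterior is Inverse-Gamma(α + n/2, β + SS/2) = Inverse-Gamma(5, 37.31).
The mode of Inverse-Gamma(a, b) is b/(a+1) = 37.31/6 ≈ 6.218.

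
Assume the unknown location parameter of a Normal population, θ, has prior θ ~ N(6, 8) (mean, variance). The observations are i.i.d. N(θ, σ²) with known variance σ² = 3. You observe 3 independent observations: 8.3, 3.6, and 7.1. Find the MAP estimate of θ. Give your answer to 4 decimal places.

θ̂_MAP = 6.2963

n = 3; x̄ = (8.3 + 3.6 + 7.1)/3 = 19/3 = 19/3 ≈ 6.3333.
For a Normal prior and Normal likelihood with known variance, the posterior is Normal; its mode equals its mean, the precision-weighted average.
Prior precision 1/σ₀² = 1/8 = 0.125; data precision n/σ² = 3/3 = 1.
θ̂ = (0.125·6 + 1·(19/3)) / (0.125 + 1) = (85/12)/1.125 = 170/27 ≈ 6.2963.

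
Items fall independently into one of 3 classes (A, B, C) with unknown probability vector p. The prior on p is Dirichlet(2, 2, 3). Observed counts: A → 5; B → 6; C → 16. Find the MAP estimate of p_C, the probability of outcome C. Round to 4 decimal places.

MAP estimate of p_C = 0.5806

The posterior is Dirichlet(αᵢ + nᵢ) = Dirichlet(7, 8, 19).
For a Dirichlet(a₁,…,a_K) with all aᵢ > 1, the mode has j-th component (aⱼ − 1)/(Σaᵢ − K).
Here Σaᵢ = 34 and K = 3, so p_C = (19 − 1)/(34 − 3) = 18/31 ≈ 0.5806.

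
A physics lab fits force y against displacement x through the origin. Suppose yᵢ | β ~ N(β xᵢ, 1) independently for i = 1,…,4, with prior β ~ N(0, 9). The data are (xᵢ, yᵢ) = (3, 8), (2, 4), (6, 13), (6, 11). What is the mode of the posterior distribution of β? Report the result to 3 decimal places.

log p(β | y) = −Σ(yᵢ − βxᵢ)²/(2·1) − β²/(2·9) + const.
Setting the derivative to zero: Σxᵢ(yᵢ − βxᵢ)/1 − β/9 = 0, so β = Σxᵢyᵢ / (Σxᵢ² + σ²/τ²).
Σxᵢyᵢ = 3·8 + 2·4 + 6·13 + 6·11 = 176; Σxᵢ² = 85; σ²/τ² = 1/9.
β̂_MAP = 176 / (85 + 1/9) = 176/(766/9) = 792/383 ≈ 2.068.

β̂_MAP = 2.068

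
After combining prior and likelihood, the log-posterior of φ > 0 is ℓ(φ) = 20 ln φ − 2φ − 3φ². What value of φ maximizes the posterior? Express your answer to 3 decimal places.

φ̂_MAP = 1.667

ℓ'(φ) = 20/φ − 2 − 6φ. Setting this to zero and multiplying by φ: 6φ² + 2φ − 20 = 0.
φ = (−2 + √(2² + 4·6·20)) / (2·6) = (−2 + √484) / 12 = (−2 + 22)/12 = 5/3.
ℓ''(φ) = −20/φ² − 6 < 0, confirming a maximum.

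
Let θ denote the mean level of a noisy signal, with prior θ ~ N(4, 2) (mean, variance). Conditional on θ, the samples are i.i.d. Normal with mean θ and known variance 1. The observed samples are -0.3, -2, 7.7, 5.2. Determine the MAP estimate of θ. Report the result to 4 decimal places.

θ̂_MAP = 2.8000

n = 4; x̄ = ((-0.3) + (-2) + 7.7 + 5.2)/4 = 10.6/4 = 2.65.
For a Normal prior and Normal likelihood with known variance, the posterior is Normal; its mode equals its mean, the precision-weighted average.
Prior precision 1/σ₀² = 1/2 = 0.5; data precision n/σ² = 4/1 = 4.
θ̂ = (0.5·4 + 4·2.65) / (0.5 + 4) = 12.6/4.5 = 2.8000.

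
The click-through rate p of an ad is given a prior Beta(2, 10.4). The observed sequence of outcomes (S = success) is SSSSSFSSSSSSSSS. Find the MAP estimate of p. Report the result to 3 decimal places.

Prior: Beta(2, 10.4).
Data: 14 successes in 15 trials (from the sequence). The binomial likelihood contributes p^14(1−p)^1, so the posterior is Beta(2+14, 10.4+1) = Beta(16, 11.4).
For Beta(a, b) with a, b > 1 the mode is (a−1)/(a+b−2) = 15/25.4 ≈ 0.591.

p̂_MAP = 0.591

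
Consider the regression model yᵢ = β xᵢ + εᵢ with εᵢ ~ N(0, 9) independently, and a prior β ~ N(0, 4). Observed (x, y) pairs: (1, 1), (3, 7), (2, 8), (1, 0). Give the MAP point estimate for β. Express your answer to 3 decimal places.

log p(β | y) = −Σ(yᵢ − βxᵢ)²/(2·9) − β²/(2·4) + const.
Setting the derivative to zero: Σxᵢ(yᵢ − βxᵢ)/9 − β/4 = 0, so β = Σxᵢyᵢ / (Σxᵢ² + σ²/τ²).
Σxᵢyᵢ = 1·1 + 3·7 + 2·8 + 1·0 = 38; Σxᵢ² = 15; σ²/τ² = 2.25.
β̂_MAP = 38 / (15 + 2.25) = 38/17.25 ≈ 2.203.

β̂_MAP = 2.203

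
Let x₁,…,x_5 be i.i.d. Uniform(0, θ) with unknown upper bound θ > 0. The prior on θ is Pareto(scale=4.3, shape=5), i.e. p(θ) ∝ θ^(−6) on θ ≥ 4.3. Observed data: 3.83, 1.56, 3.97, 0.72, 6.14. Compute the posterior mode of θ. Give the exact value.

θ̂_MAP = 6.14

The Uniform(0, θ) likelihood is θ^(−n) for θ ≥ max(xᵢ), zero otherwise. Here max(xᵢ) = 6.14.
Posterior ∝ θ^(−6) · θ^(−5) = θ^(−11) on θ ≥ max(4.3, 6.14) = 6.14.
This density is strictly decreasing in θ, so the posterior mode lies at the lower boundary of the support.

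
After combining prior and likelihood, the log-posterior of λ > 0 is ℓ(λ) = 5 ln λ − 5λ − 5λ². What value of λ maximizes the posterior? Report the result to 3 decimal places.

λ̂_MAP = 0.500

ℓ'(λ) = 5/λ − 5 − 10λ. Setting this to zero and multiplying by λ: 10λ² + 5λ − 5 = 0.
λ = (−5 + √(5² + 4·10·5)) / (2·10) = (−5 + √225) / 20 = (−5 + 15)/20 = 1/2.
ℓ''(λ) = −5/λ² − 10 < 0, confirming a maximum.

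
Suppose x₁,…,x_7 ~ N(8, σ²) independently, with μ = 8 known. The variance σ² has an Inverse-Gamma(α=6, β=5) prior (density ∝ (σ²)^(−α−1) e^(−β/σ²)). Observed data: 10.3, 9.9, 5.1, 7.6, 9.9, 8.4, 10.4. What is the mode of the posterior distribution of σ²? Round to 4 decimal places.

Sum of squared deviations about the known mean: SS = (10.3−8)² + (9.9−8)² + (5.1−8)² + (7.6−8)² + (9.9−8)² + (8.4−8)² + (10.4−8)² = 27.
The Normal likelihood contributes (σ²)^(−n/2) exp(−SS/(2σ²)), so the posterior is Inverse-Gamma(α + n/2, β + SS/2) = Inverse-Gamma(9.5, 18.5).
The mode of Inverse-Gamma(a, b) is b/(a+1) = 18.5/10.5 ≈ 1.7619.

σ̂²_MAP = 1.7619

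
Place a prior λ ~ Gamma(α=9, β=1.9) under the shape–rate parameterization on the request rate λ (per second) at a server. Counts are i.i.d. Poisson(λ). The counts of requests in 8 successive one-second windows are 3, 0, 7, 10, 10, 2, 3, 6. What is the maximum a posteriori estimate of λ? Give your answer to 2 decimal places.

λ̂_MAP = 4.95

Σxᵢ = 3+0+7+10+10+2+3+6 = 41, with n = 8.
Posterior ∝ λ^8e^(−1.9λ) · λ^41e^(−8λ) = λ^49e^(−9.9λ), i.e. Gamma(shape=50, rate=9.9).
The mode of a Gamma(a, b) with a ≥ 1 (shape–rate) is (a−1)/b = 49/9.9 ≈ 4.95.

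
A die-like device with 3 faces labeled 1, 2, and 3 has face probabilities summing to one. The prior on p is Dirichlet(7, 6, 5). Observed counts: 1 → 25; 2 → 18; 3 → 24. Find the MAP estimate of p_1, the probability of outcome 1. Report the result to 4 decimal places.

The posterior is Dirichlet(αᵢ + nᵢ) = Dirichlet(32, 24, 29).
For a Dirichlet(a₁,…,a_K) with all aᵢ > 1, the mode has j-th component (aⱼ − 1)/(Σaᵢ − K).
Here Σaᵢ = 85 and K = 3, so p_1 = (32 − 1)/(85 − 3) = 31/82 ≈ 0.3780.

MAP estimate: 0.3780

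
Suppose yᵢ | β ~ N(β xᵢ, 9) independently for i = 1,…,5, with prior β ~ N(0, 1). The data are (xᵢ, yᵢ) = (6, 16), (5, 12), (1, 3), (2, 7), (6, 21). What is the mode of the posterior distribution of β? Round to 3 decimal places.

β̂_MAP = 2.694

log p(β | y) = −Σ(yᵢ − βxᵢ)²/(2·9) − β²/(2·1) + const.
Setting the derivative to zero: Σxᵢ(yᵢ − βxᵢ)/9 − β/1 = 0, so β = Σxᵢyᵢ / (Σxᵢ² + σ²/τ²).
Σxᵢyᵢ = 6·16 + 5·12 + 1·3 + 2·7 + 6·21 = 299; Σxᵢ² = 102; σ²/τ² = 9.
β̂_MAP = 299 / (102 + 9) = 299/111 ≈ 2.694.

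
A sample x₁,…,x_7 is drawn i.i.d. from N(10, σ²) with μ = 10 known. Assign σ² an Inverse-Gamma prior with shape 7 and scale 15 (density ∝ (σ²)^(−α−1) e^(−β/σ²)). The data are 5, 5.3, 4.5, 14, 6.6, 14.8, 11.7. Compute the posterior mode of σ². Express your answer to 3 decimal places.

σ̂²_MAP = 6.993

Sum of squared deviations about the known mean: SS = (5−10)² + (5.3−10)² + (4.5−10)² + (14−10)² + (6.6−10)² + (14.8−10)² + (11.7−10)² = 130.83.
The Normal likelihood contributes (σ²)^(−n/2) exp(−SS/(2σ²)), so the posterior is Inverse-Gamma(α + n/2, β + SS/2) = Inverse-Gamma(10.5, 80.415).
The mode of Inverse-Gamma(a, b) is b/(a+1) = 80.415/11.5 ≈ 6.993.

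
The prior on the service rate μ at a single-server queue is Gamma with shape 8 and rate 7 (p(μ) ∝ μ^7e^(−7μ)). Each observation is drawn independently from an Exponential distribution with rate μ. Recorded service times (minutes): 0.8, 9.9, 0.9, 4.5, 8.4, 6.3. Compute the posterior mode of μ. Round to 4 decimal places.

μ̂_MAP = 0.3439

The Exponential(rate=μ) likelihood is ∝ μ^n e^(−μΣtᵢ). Here n = 6 and Σtᵢ = 0.8 + 9.9 + 0.9 + 4.5 + 8.4 + 6.3 = 30.8.
Posterior ∝ μ^7e^(−7μ) · μ^6e^(−30.8μ) = μ^13e^(−37.8μ), i.e. Gamma(14, 37.8).
Mode = (a−1)/b = 13/37.8 ≈ 0.3439.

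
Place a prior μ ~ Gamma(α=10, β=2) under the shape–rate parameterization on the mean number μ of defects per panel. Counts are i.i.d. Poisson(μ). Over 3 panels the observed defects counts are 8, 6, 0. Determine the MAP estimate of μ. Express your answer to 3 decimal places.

μ̂_MAP = 4.600

Σxᵢ = 8+6+0 = 14, with n = 3.
Posterior ∝ μ^9e^(−2μ) · μ^14e^(−3μ) = μ^23e^(−5μ), i.e. Gamma(shape=24, rate=5).
The mode of a Gamma(a, b) with a ≥ 1 (shape–rate) is (a−1)/b = 23/5 ≈ 4.600.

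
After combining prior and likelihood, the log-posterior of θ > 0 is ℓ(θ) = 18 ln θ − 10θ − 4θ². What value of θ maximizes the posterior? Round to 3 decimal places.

ℓ'(θ) = 18/θ − 10 − 8θ. Setting this to zero and multiplying by θ: 8θ² + 10θ − 18 = 0.
θ = (−10 + √(10² + 4·8·18)) / (2·8) = (−10 + √676) / 16 = (−10 + 26)/16 = 1.
ℓ''(θ) = −18/θ² − 8 < 0, confirming a maximum.

θ̂_MAP = 1.000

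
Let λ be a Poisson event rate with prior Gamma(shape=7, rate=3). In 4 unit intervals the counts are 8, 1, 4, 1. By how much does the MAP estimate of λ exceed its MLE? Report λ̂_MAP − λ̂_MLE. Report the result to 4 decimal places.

MAP − MLE = -0.6429

Σxᵢ = 14. Posterior is Gamma(21, 7); MAP = (21−1)/7 = 20/7 ≈ 2.85714.
MLE = x̄ = 14/4 ≈ 3.50000.
Difference = 20/7 − 14/4 = -9/14 ≈ -0.6429.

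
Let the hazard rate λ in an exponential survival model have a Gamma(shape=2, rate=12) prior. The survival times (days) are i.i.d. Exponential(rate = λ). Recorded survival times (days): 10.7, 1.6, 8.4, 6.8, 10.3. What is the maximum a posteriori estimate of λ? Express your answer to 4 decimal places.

The Exponential(rate=λ) likelihood is ∝ λ^n e^(−λΣtᵢ). Here n = 5 and Σtᵢ = 10.7 + 1.6 + 8.4 + 6.8 + 10.3 = 37.8.
Posterior ∝ λe^(−12λ) · λ^5e^(−37.8λ) = λ^6e^(−49.8λ), i.e. Gamma(7, 49.8).
Mode = (a−1)/b = 6/49.8 ≈ 0.1205.

λ̂_MAP = 0.1205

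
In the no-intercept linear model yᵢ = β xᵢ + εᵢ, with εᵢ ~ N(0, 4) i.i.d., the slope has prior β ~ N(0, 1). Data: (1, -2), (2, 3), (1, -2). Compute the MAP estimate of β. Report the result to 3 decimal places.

log p(β | y) = −Σ(yᵢ − βxᵢ)²/(2·4) − β²/(2·1) + const.
Setting the derivative to zero: Σxᵢ(yᵢ − βxᵢ)/4 − β/1 = 0, so β = Σxᵢyᵢ / (Σxᵢ² + σ²/τ²).
Σxᵢyᵢ = 1·(-2) + 2·3 + 1·(-2) = 2; Σxᵢ² = 6; σ²/τ² = 4.
β̂_MAP = 2 / (6 + 4) = 2/10 ≈ 0.200.

β̂_MAP = 0.200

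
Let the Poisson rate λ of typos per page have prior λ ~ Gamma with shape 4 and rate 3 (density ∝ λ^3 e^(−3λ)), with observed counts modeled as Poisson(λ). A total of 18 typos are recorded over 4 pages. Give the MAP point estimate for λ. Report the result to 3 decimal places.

λ̂_MAP = 3.000

Σxᵢ = 18, n = 4.
Posterior ∝ λ^3e^(−3λ) · λ^18e^(−4λ) = λ^21e^(−7λ), i.e. Gamma(shape=22, rate=7).
The mode of a Gamma(a, b) with a ≥ 1 (shape–rate) is (a−1)/b = 21/7 ≈ 3.000.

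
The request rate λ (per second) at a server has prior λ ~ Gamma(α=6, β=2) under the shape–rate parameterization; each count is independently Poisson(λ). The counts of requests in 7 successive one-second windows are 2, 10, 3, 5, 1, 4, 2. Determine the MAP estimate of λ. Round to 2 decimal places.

λ̂_MAP = 3.56

Σxᵢ = 2+10+3+5+1+4+2 = 27, with n = 7.
Posterior ∝ λ^5e^(−2λ) · λ^27e^(−7λ) = λ^32e^(−9λ), i.e. Gamma(shape=33, rate=9).
The mode of a Gamma(a, b) with a ≥ 1 (shape–rate) is (a−1)/b = 32/9 ≈ 3.56.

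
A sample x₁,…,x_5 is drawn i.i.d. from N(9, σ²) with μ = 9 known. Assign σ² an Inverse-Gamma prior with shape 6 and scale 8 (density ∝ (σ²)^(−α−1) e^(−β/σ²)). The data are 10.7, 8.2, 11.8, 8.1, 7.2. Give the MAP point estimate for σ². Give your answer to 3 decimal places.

σ̂²_MAP = 1.654

Sum of squared deviations about the known mean: SS = (10.7−9)² + (8.2−9)² + (11.8−9)² + (8.1−9)² + (7.2−9)² = 15.42.
The Normal likelihood contributes (σ²)^(−n/2) exp(−SS/(2σ²)), so the posterior is Inverse-Gamma(α + n/2, β + SS/2) = Inverse-Gamma(8.5, 15.71).
The mode of Inverse-Gamma(a, b) is b/(a+1) = 15.71/9.5 ≈ 1.654.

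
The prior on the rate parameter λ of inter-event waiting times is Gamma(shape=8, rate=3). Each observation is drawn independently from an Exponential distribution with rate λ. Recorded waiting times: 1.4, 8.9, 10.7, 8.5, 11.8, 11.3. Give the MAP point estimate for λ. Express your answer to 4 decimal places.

The Exponential(rate=λ) likelihood is ∝ λ^n e^(−λΣtᵢ). Here n = 6 and Σtᵢ = 1.4 + 8.9 + 10.7 + 8.5 + 11.8 + 11.3 = 52.6.
Posterior ∝ λ^7e^(−3λ) · λ^6e^(−52.6λ) = λ^13e^(−55.6λ), i.e. Gamma(14, 55.6).
Mode = (a−1)/b = 13/55.6 ≈ 0.2338.

λ̂_MAP = 0.2338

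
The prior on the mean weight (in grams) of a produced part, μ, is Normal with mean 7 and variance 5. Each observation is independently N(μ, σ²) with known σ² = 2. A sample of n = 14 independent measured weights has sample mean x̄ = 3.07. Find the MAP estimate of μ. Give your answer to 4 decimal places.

μ̂_MAP = 3.1792

n = 14, x̄ = 3.07.
For a Normal prior and Normal likelihood with known variance, the posterior is Normal; its mode equals its mean, the precision-weighted average.
Prior precision 1/σ₀² = 1/5 = 0.2; data precision n/σ² = 14/2 = 7.
μ̂ = (0.2·7 + 7·3.07) / (0.2 + 7) = 22.89/7.2 = 763/240 ≈ 3.1792.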